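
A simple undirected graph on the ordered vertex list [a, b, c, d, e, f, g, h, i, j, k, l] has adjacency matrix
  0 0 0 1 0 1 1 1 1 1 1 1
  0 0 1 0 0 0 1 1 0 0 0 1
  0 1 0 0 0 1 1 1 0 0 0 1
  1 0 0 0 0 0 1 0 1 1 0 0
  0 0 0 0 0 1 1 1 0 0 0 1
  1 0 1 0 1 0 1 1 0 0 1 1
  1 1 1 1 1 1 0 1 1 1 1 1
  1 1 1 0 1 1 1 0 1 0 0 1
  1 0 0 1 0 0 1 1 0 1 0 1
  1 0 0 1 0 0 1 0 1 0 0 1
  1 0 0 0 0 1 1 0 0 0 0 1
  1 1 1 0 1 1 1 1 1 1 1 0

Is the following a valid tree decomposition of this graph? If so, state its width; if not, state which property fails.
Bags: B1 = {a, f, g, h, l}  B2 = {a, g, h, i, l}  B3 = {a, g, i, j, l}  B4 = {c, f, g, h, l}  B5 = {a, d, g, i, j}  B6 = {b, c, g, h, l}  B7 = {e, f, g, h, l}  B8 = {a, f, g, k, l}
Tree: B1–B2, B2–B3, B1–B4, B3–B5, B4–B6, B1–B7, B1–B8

Yes; width 4.

Checking the three conditions: (i) the bags cover all of {a, b, c, d, e, f, g, h, i, j, k, l}; (ii) for each edge, some bag contains both endpoints; (iii) the bags containing any fixed vertex form a subtree. All hold, so the decomposition is valid with width 5 − 1 = 4.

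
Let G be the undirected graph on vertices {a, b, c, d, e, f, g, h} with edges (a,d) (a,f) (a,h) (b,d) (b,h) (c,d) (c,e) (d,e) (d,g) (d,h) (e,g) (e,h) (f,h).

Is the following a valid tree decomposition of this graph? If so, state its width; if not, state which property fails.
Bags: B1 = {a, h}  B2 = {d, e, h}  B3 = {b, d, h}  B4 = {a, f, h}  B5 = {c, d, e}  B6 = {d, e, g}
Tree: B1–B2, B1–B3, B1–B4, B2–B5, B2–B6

A tree decomposition must satisfy three properties: every vertex lies in some bag; for every edge, both endpoints lie together in some bag; and for every vertex, the bags containing it form a connected subtree. Here edge (d,a) lies in no bag, so the decomposition is invalid.

No — edge (d,a) lies in no bag.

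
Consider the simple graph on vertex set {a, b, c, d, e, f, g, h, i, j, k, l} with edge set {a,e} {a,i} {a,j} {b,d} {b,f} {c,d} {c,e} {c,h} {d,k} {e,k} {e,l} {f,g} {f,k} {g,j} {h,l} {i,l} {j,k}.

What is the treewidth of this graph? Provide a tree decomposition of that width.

Treewidth 3.
One such decomposition:
Bags: B1 = {b, f, g, j}  B2 = {b, f, j, k}  B3 = {b, d, j, k}  B4 = {a, d, j, k}  B5 = {a, d, e, k}  B6 = {a, c, d, e}  B7 = {a, c, e, i}  B8 = {c, e, i, l}  B9 = {c, h, i, l}
Tree: B1–B2, B2–B3, B3–B4, B4–B5, B5–B6, B6–B7, B7–B8, B8–B9

Every bag has size at most 4, so the width is 4 − 1 = 3 and tw(G) ≤ 3. For the lower bound: the 4 vertex sets {b,f,g}, {j}, {k}, {a,c,d,e} are disjoint, each induces a connected subgraph, and every pair is joined by at least one edge of G. Contracting each set to a single vertex therefore yields K_{4} as a minor, and since treewidth is minor-monotone, tw(G) ≥ tw(K_{4}) = 3. The upper and lower bounds meet at 3, so that is the treewidth.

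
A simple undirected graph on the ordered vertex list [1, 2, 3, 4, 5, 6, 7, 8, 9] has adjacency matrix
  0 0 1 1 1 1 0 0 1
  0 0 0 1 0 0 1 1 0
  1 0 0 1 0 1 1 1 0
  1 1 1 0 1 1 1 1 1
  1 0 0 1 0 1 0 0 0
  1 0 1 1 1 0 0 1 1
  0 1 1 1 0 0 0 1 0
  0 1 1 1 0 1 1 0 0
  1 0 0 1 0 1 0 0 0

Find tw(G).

A width-3 tree decomposition is:
Bags: B1 = {3, 4, 7, 8}  B2 = {3, 4, 6, 8}  B3 = {1, 3, 4, 6}  B4 = {1, 4, 5, 6}  B5 = {2, 4, 7, 8}  B6 = {1, 4, 6, 9}
Tree: B1–B2, B2–B3, B3–B4, B1–B5, B4–B6
The largest bag has 4 vertices, giving width 3; this decomposition certifies tw(G) ≤ 3. On the other hand G contains the 4-clique {2, 4, 7, 8}. A clique must lie in a single bag of any decomposition, so no decomposition can have width below 3. Therefore the treewidth is 3.

3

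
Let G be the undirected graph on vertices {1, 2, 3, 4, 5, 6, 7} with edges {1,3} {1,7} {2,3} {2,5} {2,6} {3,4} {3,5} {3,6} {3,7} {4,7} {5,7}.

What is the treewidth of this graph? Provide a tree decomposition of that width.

Treewidth 2.
Bags: B1 = {3, 5, 7}  B2 = {1, 3, 7}  B3 = {2, 3, 5}  B4 = {2, 3, 6}  B5 = {3, 4, 7}
Tree: B1–B2, B1–B3, B3–B4, B1–B5

The largest bag has 3 vertices, giving width 2; this decomposition certifies tw(G) ≤ 2. Conversely, {2, 3, 5} is a clique of size 3, and the vertices of any clique must share a bag in every tree decomposition; so some bag has ≥ 3 vertices and tw(G) ≥ 2. Therefore the treewidth is 2.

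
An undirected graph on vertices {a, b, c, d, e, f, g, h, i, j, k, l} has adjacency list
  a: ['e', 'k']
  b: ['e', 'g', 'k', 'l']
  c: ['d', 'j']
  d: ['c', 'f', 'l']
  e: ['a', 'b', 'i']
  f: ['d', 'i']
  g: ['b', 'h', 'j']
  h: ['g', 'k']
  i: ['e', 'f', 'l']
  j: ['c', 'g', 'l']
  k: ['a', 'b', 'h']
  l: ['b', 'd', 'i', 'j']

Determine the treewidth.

3

A width-3 tree decomposition is:
Bags: B1 = {c, d, f, j}  B2 = {d, f, j, l}  B3 = {f, i, j, l}  B4 = {g, i, j, l}  B5 = {b, g, i, l}  B6 = {b, e, g, i}  B7 = {b, e, g, h}  B8 = {b, e, h, k}  B9 = {a, e, h, k}
Tree: B1–B2, B2–B3, B3–B4, B4–B5, B5–B6, B6–B7, B7–B8, B8–B9
Every bag has size at most 4, so the width is 4 − 1 = 3 and tw(G) ≤ 3. For the lower bound: the 4 vertex sets {c,d,f}, {j}, {l}, {b,e,g,i} are disjoint, each induces a connected subgraph, and every pair is joined by at least one edge of G. Contracting each set to a single vertex therefore yields K_{4} as a minor, and since treewidth is minor-monotone, tw(G) ≥ tw(K_{4}) = 3. Combining the bounds, tw(G) = 3.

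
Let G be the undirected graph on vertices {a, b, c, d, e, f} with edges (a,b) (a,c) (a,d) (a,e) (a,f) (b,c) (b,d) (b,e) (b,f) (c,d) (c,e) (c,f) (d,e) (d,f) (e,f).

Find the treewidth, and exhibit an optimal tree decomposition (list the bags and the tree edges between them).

A single bag containing all 6 vertices is trivially a valid decomposition of width 5. On the other hand G contains the 6-clique {a, b, c, d, e, f}. A clique must lie in a single bag of any decomposition, so no decomposition can have width below 5. Hence tw(G) = 5 exactly.

Treewidth 5.
One optimal decomposition is:
Bags: B1 = {a, b, c, d, e, f}
Tree: (single bag)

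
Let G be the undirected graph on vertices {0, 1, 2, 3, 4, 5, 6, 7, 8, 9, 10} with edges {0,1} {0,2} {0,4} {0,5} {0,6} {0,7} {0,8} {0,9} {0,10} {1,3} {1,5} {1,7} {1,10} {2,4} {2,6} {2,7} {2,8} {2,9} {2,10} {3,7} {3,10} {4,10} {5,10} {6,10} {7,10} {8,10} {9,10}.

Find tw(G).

A width-3 tree decomposition is:
Bags: B1 = {0, 2, 7, 10}  B2 = {0, 1, 7, 10}  B3 = {0, 2, 8, 10}  B4 = {0, 1, 5, 10}  B5 = {1, 3, 7, 10}  B6 = {0, 2, 9, 10}  B7 = {0, 2, 4, 10}  B8 = {0, 2, 6, 10}
Tree: B1–B2, B1–B3, B2–B4, B2–B5, B3–B6, B6–B7, B7–B8
Each bag holds 4 vertices, so the decomposition has width 3, which upper-bounds the treewidth. For the lower bound, the 4 vertices {0, 1, 5, 10} are pairwise adjacent, and any tree decomposition puts a clique entirely inside one bag — forcing width ≥ 3. Therefore the treewidth is 3.

3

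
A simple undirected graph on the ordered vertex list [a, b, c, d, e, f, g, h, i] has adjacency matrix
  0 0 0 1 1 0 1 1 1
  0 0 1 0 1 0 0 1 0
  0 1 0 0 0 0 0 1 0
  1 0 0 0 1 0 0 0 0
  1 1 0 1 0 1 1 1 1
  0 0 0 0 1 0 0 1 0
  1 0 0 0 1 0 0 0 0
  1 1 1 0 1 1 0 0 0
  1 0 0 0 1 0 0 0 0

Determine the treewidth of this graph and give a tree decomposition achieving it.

Treewidth 2.
One such decomposition:
Bags: B1 = {a, e, h}  B2 = {b, e, h}  B3 = {a, d, e}  B4 = {a, e, g}  B5 = {e, f, h}  B6 = {a, e, i}  B7 = {b, c, h}
Tree: B1–B2, B1–B3, B1–B4, B1–B5, B1–B6, B2–B7

The largest bag has 3 vertices, giving width 2; this decomposition certifies tw(G) ≤ 2. Conversely, {a, d, e} is a clique of size 3, and the vertices of any clique must share a bag in every tree decomposition; so some bag has ≥ 3 vertices and tw(G) ≥ 2. Combining the bounds, tw(G) = 2.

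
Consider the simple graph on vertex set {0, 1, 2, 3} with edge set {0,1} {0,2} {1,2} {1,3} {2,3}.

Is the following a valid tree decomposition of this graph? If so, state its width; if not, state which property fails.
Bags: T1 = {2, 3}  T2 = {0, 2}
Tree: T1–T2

No — vertex 1 appears in no bag.

A tree decomposition must satisfy three properties: every vertex lies in some bag; for every edge, both endpoints lie together in some bag; and for every vertex, the bags containing it form a connected subtree. Here vertex 1 appears in no bag, so the decomposition is invalid.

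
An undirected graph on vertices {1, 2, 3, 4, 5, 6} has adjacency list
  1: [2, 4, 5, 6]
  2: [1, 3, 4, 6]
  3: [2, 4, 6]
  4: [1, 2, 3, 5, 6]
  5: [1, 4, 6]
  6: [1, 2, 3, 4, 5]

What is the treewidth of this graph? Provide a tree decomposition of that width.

The largest bag has 4 vertices, giving width 3; this decomposition certifies tw(G) ≤ 3. On the other hand G contains the 4-clique {1, 2, 4, 6}. A clique must lie in a single bag of any decomposition, so no decomposition can have width below 3. Combining the bounds, tw(G) = 3.

Treewidth 3.
One such decomposition:
Bags: B1 = {1, 2, 4, 6}  B2 = {2, 3, 4, 6}  B3 = {1, 4, 5, 6}
Tree: B1–B2, B1–B3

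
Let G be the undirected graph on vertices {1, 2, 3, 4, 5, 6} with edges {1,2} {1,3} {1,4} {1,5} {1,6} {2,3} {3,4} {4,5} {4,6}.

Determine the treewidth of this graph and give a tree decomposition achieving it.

Treewidth 2.
One optimal decomposition is:
Bags: B1 = {1, 2, 3}  B2 = {1, 3, 4}  B3 = {1, 4, 6}  B4 = {1, 4, 5}
Tree: B1–B2, B2–B3, B3–B4

The largest bag has 3 vertices, giving width 2; this decomposition certifies tw(G) ≤ 2. On the other hand G contains the 3-clique {1, 2, 3}. A clique must lie in a single bag of any decomposition, so no decomposition can have width below 2. Combining the bounds, tw(G) = 2.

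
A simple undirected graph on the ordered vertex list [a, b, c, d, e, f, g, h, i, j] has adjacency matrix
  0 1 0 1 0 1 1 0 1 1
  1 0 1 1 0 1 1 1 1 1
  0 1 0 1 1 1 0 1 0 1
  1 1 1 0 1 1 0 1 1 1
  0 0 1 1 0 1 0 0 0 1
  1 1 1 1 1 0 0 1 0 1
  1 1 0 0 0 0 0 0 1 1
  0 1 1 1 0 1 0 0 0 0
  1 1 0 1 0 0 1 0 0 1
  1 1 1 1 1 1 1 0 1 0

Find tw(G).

A width-4 tree decomposition is:
Bags: B1 = {a, b, d, f, j}  B2 = {b, c, d, f, j}  B3 = {a, b, d, i, j}  B4 = {b, c, d, f, h}  B5 = {a, b, g, i, j}  B6 = {c, d, e, f, j}
Tree: B1–B2, B1–B3, B2–B4, B3–B5, B2–B6
The largest bag has 5 vertices, giving width 4; this decomposition certifies tw(G) ≤ 4. For the lower bound, the 5 vertices {c, d, e, f, j} are pairwise adjacent, and any tree decomposition puts a clique entirely inside one bag — forcing width ≥ 4. Therefore the treewidth is 4.

4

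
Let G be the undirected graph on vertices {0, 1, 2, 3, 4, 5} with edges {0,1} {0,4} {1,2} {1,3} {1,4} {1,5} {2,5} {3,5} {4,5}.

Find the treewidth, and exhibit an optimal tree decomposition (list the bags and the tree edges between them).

Each bag holds 3 vertices, so the decomposition has width 2, which upper-bounds the treewidth. On the other hand G contains the 3-clique {0, 1, 4}. A clique must lie in a single bag of any decomposition, so no decomposition can have width below 2. Hence tw(G) = 2 exactly.

Treewidth 2.
Bags: B1 = {1, 2, 5}  B2 = {1, 4, 5}  B3 = {0, 1, 4}  B4 = {1, 3, 5}
Tree: B1–B2, B2–B3, B1–B4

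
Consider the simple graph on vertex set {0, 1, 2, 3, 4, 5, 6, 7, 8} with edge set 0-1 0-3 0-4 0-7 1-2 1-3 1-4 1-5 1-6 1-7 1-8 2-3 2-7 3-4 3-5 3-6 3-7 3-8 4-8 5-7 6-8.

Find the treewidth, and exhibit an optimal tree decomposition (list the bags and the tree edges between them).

Every bag has size at most 4, so the width is 4 − 1 = 3 and tw(G) ≤ 3. For the lower bound, the 4 vertices {1, 3, 4, 8} are pairwise adjacent, and any tree decomposition puts a clique entirely inside one bag — forcing width ≥ 3. Combining the bounds, tw(G) = 3.

Treewidth 3.
One optimal decomposition is:
Bags: B1 = {1, 3, 4, 8}  B2 = {0, 1, 3, 4}  B3 = {0, 1, 3, 7}  B4 = {1, 2, 3, 7}  B5 = {1, 3, 5, 7}  B6 = {1, 3, 6, 8}
Tree: B1–B2, B2–B3, B3–B4, B4–B5, B1–B6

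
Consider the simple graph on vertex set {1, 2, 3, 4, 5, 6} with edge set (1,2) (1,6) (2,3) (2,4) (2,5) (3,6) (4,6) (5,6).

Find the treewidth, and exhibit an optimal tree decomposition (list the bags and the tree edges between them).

Every bag has size at most 3, so the width is 3 − 1 = 2 and tw(G) ≤ 2. For the lower bound, G contains the cycle 4–6–1–2–4, so G is not a forest; only forests have treewidth ≤ 1, hence tw(G) ≥ 2. The upper and lower bounds meet at 2, so that is the treewidth.

Treewidth 2.
Bags: B1 = {2, 4, 6}  B2 = {1, 2, 6}  B3 = {2, 3, 6}  B4 = {2, 5, 6}
Tree: B1–B2, B2–B3, B3–B4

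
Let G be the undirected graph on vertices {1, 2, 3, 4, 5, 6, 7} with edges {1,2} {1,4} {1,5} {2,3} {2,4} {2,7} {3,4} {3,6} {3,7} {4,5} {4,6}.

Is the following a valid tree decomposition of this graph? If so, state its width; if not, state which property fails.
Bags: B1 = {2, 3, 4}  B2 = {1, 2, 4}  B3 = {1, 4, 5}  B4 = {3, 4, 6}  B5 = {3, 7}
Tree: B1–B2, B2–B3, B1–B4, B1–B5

A tree decomposition must satisfy three properties: every vertex lies in some bag; for every edge, both endpoints lie together in some bag; and for every vertex, the bags containing it form a connected subtree. Here edge (2,7) lies in no bag, so the decomposition is invalid.

No — edge (2,7) lies in no bag.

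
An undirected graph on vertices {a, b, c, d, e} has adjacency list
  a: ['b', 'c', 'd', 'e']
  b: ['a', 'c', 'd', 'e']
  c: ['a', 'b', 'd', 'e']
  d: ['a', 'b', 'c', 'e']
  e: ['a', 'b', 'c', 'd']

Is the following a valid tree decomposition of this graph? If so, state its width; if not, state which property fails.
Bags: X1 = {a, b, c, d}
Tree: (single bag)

No — vertex e appears in no bag.

A tree decomposition must satisfy three properties: every vertex lies in some bag; for every edge, both endpoints lie together in some bag; and for every vertex, the bags containing it form a connected subtree. Here vertex e appears in no bag, so the decomposition is invalid.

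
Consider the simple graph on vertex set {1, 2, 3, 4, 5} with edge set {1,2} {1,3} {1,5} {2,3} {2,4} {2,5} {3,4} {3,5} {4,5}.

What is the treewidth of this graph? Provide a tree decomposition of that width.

Treewidth 3.
Bags: B1 = {2, 3, 4, 5}  B2 = {1, 2, 3, 5}
Tree: B1–B2

Every bag has size at most 4, so the width is 4 − 1 = 3 and tw(G) ≤ 3. Conversely, {1, 2, 3, 5} is a clique of size 4, and the vertices of any clique must share a bag in every tree decomposition; so some bag has ≥ 4 vertices and tw(G) ≥ 3. Combining the bounds, tw(G) = 3.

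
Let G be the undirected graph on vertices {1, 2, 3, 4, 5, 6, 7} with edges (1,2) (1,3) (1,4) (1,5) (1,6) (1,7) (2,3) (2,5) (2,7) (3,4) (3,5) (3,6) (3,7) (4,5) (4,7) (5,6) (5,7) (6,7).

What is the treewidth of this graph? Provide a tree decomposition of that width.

The largest bag has 5 vertices, giving width 4; this decomposition certifies tw(G) ≤ 4. For the lower bound, the 5 vertices {1, 2, 3, 5, 7} are pairwise adjacent, and any tree decomposition puts a clique entirely inside one bag — forcing width ≥ 4. Hence tw(G) = 4 exactly.

Treewidth 4.
Bags: B1 = {1, 3, 5, 6, 7}  B2 = {1, 2, 3, 5, 7}  B3 = {1, 3, 4, 5, 7}
Tree: B1–B2, B2–B3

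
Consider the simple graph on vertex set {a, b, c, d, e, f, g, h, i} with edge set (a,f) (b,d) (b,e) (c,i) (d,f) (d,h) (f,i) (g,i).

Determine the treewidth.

1

A width-1 tree decomposition is:
Bags: B1 = {c, i}  B2 = {f, i}  B3 = {d, f}  B4 = {g, i}  B5 = {d, h}  B6 = {a, f}  B7 = {b, d}  B8 = {b, e}
Tree: B1–B2, B2–B3, B2–B4, B3–B5, B2–B6, B3–B7, B7–B8
The largest bag has 2 vertices, giving width 1; this decomposition certifies tw(G) ≤ 1. G has an edge, so its treewidth is at least 1. Combining the bounds, tw(G) = 1.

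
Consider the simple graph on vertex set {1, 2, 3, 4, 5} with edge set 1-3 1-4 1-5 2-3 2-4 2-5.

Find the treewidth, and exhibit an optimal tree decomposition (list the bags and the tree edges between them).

The largest bag has 3 vertices, giving width 2; this decomposition certifies tw(G) ≤ 2. Since 2–5–1–3–2 is a cycle in G, G is not acyclic. Forests are exactly the graphs of treewidth ≤ 1, so tw(G) ≥ 2. Combining the bounds, tw(G) = 2.

Treewidth 2.
One such decomposition:
Bags: B1 = {1, 2, 5}  B2 = {1, 2, 3}  B3 = {1, 2, 4}
Tree: B1–B2, B2–B3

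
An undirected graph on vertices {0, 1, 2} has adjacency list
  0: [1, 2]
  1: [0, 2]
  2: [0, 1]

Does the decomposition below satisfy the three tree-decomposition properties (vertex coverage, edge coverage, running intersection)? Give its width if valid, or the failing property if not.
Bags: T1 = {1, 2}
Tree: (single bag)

A tree decomposition must satisfy three properties: every vertex lies in some bag; for every edge, both endpoints lie together in some bag; and for every vertex, the bags containing it form a connected subtree. Here vertex 0 appears in no bag, so the decomposition is invalid.

No — vertex 0 appears in no bag.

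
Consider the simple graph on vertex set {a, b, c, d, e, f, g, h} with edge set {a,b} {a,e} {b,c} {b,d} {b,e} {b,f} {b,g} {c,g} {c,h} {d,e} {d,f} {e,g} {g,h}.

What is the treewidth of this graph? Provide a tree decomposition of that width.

Each bag holds 3 vertices, so the decomposition has width 2, which upper-bounds the treewidth. Conversely, {c, g, h} is a clique of size 3, and the vertices of any clique must share a bag in every tree decomposition; so some bag has ≥ 3 vertices and tw(G) ≥ 2. The upper and lower bounds meet at 2, so that is the treewidth.

Treewidth 2.
Bags: B1 = {b, d, e}  B2 = {b, d, f}  B3 = {b, e, g}  B4 = {a, b, e}  B5 = {b, c, g}  B6 = {c, g, h}
Tree: B1–B2, B1–B3, B3–B4, B3–B5, B5–B6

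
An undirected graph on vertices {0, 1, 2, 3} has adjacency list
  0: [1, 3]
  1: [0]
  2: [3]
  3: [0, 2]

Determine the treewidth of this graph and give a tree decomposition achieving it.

Treewidth 1.
One optimal decomposition is:
Bags: B1 = {0, 1}  B2 = {0, 3}  B3 = {2, 3}
Tree: B1–B2, B2–B3

Every bag has size at most 2, so the width is 2 − 1 = 1 and tw(G) ≤ 1. Any graph with an edge has treewidth ≥ 1, and G has the edge 1–0. Therefore the treewidth is 1.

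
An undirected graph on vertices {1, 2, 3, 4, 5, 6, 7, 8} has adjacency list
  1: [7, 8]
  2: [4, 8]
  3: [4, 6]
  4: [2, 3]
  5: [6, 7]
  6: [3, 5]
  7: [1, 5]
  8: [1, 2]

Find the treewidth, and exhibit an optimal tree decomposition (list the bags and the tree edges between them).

Treewidth 2.
Bags: B1 = {2, 3, 4}  B2 = {2, 3, 8}  B3 = {1, 3, 8}  B4 = {1, 3, 7}  B5 = {3, 5, 7}  B6 = {3, 5, 6}
Tree: B1–B2, B2–B3, B3–B4, B4–B5, B5–B6

The largest bag has 3 vertices, giving width 2; this decomposition certifies tw(G) ≤ 2. Since 3–4–2–8–1–7–5–6–3 is a cycle in G, G is not acyclic. Forests are exactly the graphs of treewidth ≤ 1, so tw(G) ≥ 2. Hence tw(G) = 2 exactly.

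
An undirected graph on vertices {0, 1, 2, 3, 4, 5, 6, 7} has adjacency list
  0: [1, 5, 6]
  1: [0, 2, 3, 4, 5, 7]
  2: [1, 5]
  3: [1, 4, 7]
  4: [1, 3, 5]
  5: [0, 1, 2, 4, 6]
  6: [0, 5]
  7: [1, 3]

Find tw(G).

2

A width-2 tree decomposition is:
Bags: B1 = {1, 4, 5}  B2 = {0, 1, 5}  B3 = {1, 3, 4}  B4 = {1, 3, 7}  B5 = {0, 5, 6}  B6 = {1, 2, 5}
Tree: B1–B2, B1–B3, B3–B4, B2–B5, B2–B6
Every bag has size at most 3, so the width is 3 − 1 = 2 and tw(G) ≤ 2. Conversely, {1, 3, 4} is a clique of size 3, and the vertices of any clique must share a bag in every tree decomposition; so some bag has ≥ 3 vertices and tw(G) ≥ 2. Combining the bounds, tw(G) = 2.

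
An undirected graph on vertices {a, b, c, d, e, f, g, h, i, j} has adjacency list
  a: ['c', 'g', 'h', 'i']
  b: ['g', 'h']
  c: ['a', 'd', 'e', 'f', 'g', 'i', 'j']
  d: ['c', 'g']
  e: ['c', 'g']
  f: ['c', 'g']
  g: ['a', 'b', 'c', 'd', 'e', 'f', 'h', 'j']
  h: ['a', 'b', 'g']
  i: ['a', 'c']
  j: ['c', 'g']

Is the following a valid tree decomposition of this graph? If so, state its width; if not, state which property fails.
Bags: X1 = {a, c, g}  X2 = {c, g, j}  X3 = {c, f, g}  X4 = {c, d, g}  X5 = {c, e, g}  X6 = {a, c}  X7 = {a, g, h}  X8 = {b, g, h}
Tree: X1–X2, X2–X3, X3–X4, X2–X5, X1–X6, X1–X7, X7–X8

No — vertex i appears in no bag.

A tree decomposition must satisfy three properties: every vertex lies in some bag; for every edge, both endpoints lie together in some bag; and for every vertex, the bags containing it form a connected subtree. Here vertex i appears in no bag, so the decomposition is invalid.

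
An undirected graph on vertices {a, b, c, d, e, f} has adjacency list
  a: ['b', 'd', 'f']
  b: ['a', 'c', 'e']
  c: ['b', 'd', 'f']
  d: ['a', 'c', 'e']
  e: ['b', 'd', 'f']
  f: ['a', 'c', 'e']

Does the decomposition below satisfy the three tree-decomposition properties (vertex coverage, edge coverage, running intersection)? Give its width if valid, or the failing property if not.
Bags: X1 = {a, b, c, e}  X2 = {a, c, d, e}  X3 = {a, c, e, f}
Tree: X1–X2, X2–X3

Every vertex of G appears in some bag (union = {a, b, c, d, e, f}); every edge is covered by a bag; and for each vertex v the set of bags containing v is connected in the bag tree. The decomposition is therefore valid. The largest bag has 4 vertices, so the width is 3.

Yes; width 3.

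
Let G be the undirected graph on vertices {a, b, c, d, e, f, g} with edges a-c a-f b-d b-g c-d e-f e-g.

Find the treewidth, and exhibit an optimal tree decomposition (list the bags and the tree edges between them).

Each bag holds 3 vertices, so the decomposition has width 2, which upper-bounds the treewidth. The edges c–d–b–g–e–f–a–c form a cycle, so G is not a tree and its treewidth is at least 2. Combining the bounds, tw(G) = 2.

Treewidth 2.
One optimal decomposition is:
Bags: B1 = {b, c, d}  B2 = {b, c, g}  B3 = {c, e, g}  B4 = {c, e, f}  B5 = {a, c, f}
Tree: B1–B2, B2–B3, B3–B4, B4–B5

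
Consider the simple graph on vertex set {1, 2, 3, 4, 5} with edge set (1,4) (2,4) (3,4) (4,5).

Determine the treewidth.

1

A width-1 tree decomposition is:
Bags: B1 = {3, 4}  B2 = {1, 4}  B3 = {4, 5}  B4 = {2, 4}
Tree: B1–B2, B2–B3, B2–B4
The largest bag has 2 vertices, giving width 1; this decomposition certifies tw(G) ≤ 1. G has an edge, so its treewidth is at least 1. Therefore the treewidth is 1.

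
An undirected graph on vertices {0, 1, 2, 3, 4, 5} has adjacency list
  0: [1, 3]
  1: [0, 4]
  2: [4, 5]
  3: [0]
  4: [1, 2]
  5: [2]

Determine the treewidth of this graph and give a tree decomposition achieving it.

The largest bag has 2 vertices, giving width 1; this decomposition certifies tw(G) ≤ 1. Any graph with an edge has treewidth ≥ 1, and G has the edge 3–0. The upper and lower bounds meet at 1, so that is the treewidth.

Treewidth 1.
One such decomposition:
Bags: B1 = {0, 3}  B2 = {0, 1}  B3 = {1, 4}  B4 = {2, 4}  B5 = {2, 5}
Tree: B1–B2, B2–B3, B3–B4, B4–B5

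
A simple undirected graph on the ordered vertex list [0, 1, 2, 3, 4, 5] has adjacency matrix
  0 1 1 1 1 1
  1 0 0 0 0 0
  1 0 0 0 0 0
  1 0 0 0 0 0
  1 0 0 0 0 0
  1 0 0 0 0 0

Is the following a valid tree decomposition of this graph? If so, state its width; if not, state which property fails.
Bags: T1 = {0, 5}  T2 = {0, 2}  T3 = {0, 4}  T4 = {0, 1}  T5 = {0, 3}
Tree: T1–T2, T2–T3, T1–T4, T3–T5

Yes; width 1.

Every vertex of G appears in some bag (union = {0, 1, 2, 3, 4, 5}); every edge is covered by a bag; and for each vertex v the set of bags containing v is connected in the bag tree. The decomposition is therefore valid. The largest bag has 2 vertices, so the width is 1.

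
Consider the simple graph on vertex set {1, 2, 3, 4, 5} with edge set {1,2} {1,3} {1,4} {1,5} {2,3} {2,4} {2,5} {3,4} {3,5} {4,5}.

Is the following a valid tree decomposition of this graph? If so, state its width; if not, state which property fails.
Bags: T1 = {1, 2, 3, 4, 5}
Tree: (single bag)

Every vertex of G appears in some bag (union = {1, 2, 3, 4, 5}); every edge is covered by a bag; and for each vertex v the set of bags containing v is connected in the bag tree. The decomposition is therefore valid. The largest bag has 5 vertices, so the width is 4.

Yes; width 4.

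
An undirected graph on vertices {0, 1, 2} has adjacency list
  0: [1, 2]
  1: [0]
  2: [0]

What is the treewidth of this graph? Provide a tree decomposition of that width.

Every bag has size at most 2, so the width is 2 − 1 = 1 and tw(G) ≤ 1. Any graph with an edge has treewidth ≥ 1, and G has the edge 0–1. Combining the bounds, tw(G) = 1.

Treewidth 1.
One such decomposition:
Bags: B1 = {0, 1}  B2 = {0, 2}
Tree: B1–B2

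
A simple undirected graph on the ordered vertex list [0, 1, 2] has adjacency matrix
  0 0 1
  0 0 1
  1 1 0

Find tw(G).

1

A width-1 tree decomposition is:
Bags: B1 = {1, 2}  B2 = {0, 2}
Tree: B1–B2
Every bag has size at most 2, so the width is 2 − 1 = 1 and tw(G) ≤ 1. Any graph with an edge has treewidth ≥ 1, and G has the edge 2–1. Therefore the treewidth is 1.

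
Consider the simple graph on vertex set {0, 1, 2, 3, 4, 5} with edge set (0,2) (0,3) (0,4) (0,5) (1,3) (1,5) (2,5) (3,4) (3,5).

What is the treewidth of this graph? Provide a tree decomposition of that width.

Treewidth 2.
One such decomposition:
Bags: B1 = {0, 3, 5}  B2 = {1, 3, 5}  B3 = {0, 3, 4}  B4 = {0, 2, 5}
Tree: B1–B2, B1–B3, B1–B4

The largest bag has 3 vertices, giving width 2; this decomposition certifies tw(G) ≤ 2. On the other hand G contains the 3-clique {0, 2, 5}. A clique must lie in a single bag of any decomposition, so no decomposition can have width below 2. Hence tw(G) = 2 exactly.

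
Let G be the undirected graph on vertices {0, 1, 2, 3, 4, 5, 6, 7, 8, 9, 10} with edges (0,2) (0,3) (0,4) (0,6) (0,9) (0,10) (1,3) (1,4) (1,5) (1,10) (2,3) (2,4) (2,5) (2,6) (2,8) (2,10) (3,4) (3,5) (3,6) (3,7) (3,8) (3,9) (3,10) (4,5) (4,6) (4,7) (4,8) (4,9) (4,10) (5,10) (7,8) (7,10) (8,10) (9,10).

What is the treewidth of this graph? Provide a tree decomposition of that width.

Every bag has size at most 5, so the width is 5 − 1 = 4 and tw(G) ≤ 4. Conversely, {1, 3, 4, 5, 10} is a clique of size 5, and the vertices of any clique must share a bag in every tree decomposition; so some bag has ≥ 5 vertices and tw(G) ≥ 4. Combining the bounds, tw(G) = 4.

Treewidth 4.
One optimal decomposition is:
Bags: B1 = {0, 2, 3, 4, 10}  B2 = {2, 3, 4, 5, 10}  B3 = {0, 3, 4, 9, 10}  B4 = {2, 3, 4, 8, 10}  B5 = {0, 2, 3, 4, 6}  B6 = {3, 4, 7, 8, 10}  B7 = {1, 3, 4, 5, 10}
Tree: B1–B2, B1–B3, B1–B4, B1–B5, B4–B6, B2–B7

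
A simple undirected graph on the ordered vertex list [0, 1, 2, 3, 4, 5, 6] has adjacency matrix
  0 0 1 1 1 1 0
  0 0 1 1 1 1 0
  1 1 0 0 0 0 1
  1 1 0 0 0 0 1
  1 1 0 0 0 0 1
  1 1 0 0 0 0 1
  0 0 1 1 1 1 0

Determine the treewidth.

3

A width-3 tree decomposition is:
Bags: B1 = {0, 1, 3, 6}  B2 = {0, 1, 4, 6}  B3 = {0, 1, 2, 6}  B4 = {0, 1, 5, 6}
Tree: B1–B2, B2–B3, B3–B4
Each bag holds 4 vertices, so the decomposition has width 3, which upper-bounds the treewidth. For the lower bound: the 4 vertex sets {3,6}, {1,4}, {0}, {2} are disjoint, each induces a connected subgraph, and every pair is joined by at least one edge of G. Contracting each set to a single vertex therefore yields K_{4} as a minor, and since treewidth is minor-monotone, tw(G) ≥ tw(K_{4}) = 3. Hence tw(G) = 3 exactly.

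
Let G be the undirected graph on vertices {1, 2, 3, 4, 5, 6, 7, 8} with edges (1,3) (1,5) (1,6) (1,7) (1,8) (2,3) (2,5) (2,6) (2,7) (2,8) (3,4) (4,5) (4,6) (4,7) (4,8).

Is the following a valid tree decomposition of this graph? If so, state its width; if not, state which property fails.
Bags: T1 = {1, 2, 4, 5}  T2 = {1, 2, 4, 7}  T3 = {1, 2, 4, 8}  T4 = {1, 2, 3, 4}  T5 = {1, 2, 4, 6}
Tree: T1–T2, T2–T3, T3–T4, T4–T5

Vertex coverage: the bags together contain {1, 2, 3, 4, 5, 6, 7, 8}, the full vertex set. Edge coverage: each edge of G has both endpoints in at least one bag. Running intersection: for every vertex, the bags containing it form a connected subtree. All three properties hold, so this is a valid tree decomposition of width max|bag| − 1 = 3, and hence tw(G) ≤ 3.

Yes; width 3.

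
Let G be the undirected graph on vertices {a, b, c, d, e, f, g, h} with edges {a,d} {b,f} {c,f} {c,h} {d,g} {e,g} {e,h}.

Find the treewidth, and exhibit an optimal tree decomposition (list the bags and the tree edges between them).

The largest bag has 2 vertices, giving width 1; this decomposition certifies tw(G) ≤ 1. Any graph with an edge has treewidth ≥ 1, and G has the edge b–f. Hence tw(G) = 1 exactly.

Treewidth 1.
One optimal decomposition is:
Bags: B1 = {b, f}  B2 = {c, f}  B3 = {c, h}  B4 = {e, h}  B5 = {e, g}  B6 = {d, g}  B7 = {a, d}
Tree: B1–B2, B2–B3, B3–B4, B4–B5, B5–B6, B6–B7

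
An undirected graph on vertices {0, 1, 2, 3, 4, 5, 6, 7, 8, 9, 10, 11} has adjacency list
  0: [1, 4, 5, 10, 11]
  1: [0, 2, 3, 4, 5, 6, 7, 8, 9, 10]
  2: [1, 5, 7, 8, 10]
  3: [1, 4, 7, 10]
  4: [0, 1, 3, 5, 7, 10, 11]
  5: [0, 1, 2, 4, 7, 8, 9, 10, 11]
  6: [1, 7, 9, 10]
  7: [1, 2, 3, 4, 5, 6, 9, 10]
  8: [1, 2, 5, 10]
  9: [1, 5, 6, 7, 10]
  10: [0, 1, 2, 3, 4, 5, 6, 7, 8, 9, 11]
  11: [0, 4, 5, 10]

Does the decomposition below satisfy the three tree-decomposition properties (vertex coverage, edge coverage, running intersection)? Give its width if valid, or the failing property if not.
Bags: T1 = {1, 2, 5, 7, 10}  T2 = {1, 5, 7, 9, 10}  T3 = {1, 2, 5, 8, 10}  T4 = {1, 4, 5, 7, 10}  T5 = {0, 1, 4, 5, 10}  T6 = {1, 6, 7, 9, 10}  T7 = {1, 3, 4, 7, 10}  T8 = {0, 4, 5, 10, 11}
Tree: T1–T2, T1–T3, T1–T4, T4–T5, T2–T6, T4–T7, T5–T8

Vertex coverage: the bags together contain {0, 1, 2, 3, 4, 5, 6, 7, 8, 9, 10, 11}, the full vertex set. Edge coverage: each edge of G has both endpoints in at least one bag. Running intersection: for every vertex, the bags containing it form a connected subtree. All three properties hold, so this is a valid tree decomposition of width max|bag| − 1 = 4, and hence tw(G) ≤ 4.

Yes; width 4.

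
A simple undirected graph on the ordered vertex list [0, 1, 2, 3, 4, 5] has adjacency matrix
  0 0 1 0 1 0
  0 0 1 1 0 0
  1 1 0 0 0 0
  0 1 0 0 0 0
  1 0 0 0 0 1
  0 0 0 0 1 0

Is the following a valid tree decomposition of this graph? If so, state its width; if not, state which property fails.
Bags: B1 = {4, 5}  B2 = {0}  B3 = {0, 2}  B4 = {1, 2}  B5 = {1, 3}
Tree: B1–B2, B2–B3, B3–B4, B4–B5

A tree decomposition must satisfy three properties: every vertex lies in some bag; for every edge, both endpoints lie together in some bag; and for every vertex, the bags containing it form a connected subtree. Here edge (4,0) lies in no bag, so the decomposition is invalid.

No — edge (4,0) lies in no bag.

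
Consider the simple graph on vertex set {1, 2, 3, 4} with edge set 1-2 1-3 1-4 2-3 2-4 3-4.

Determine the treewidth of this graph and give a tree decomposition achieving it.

Treewidth 3.
Bags: B1 = {1, 2, 3, 4}
Tree: (single bag)

A single bag containing all 4 vertices is trivially a valid decomposition of width 3. On the other hand G contains the 4-clique {1, 2, 3, 4}. A clique must lie in a single bag of any decomposition, so no decomposition can have width below 3. Therefore the treewidth is 3.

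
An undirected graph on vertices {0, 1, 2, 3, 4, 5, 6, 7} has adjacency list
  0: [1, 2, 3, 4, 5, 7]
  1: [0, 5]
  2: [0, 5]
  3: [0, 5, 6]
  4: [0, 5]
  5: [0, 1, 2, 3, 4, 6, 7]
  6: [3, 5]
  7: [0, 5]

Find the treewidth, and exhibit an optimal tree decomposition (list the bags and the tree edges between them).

Treewidth 2.
One optimal decomposition is:
Bags: B1 = {0, 2, 5}  B2 = {0, 3, 5}  B3 = {0, 1, 5}  B4 = {3, 5, 6}  B5 = {0, 4, 5}  B6 = {0, 5, 7}
Tree: B1–B2, B1–B3, B2–B4, B1–B5, B1–B6

The largest bag has 3 vertices, giving width 2; this decomposition certifies tw(G) ≤ 2. Conversely, {0, 1, 5} is a clique of size 3, and the vertices of any clique must share a bag in every tree decomposition; so some bag has ≥ 3 vertices and tw(G) ≥ 2. Combining the bounds, tw(G) = 2.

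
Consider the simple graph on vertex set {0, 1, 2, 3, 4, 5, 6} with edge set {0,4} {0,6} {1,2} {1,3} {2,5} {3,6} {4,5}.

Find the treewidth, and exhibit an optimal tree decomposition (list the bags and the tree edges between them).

Treewidth 2.
One optimal decomposition is:
Bags: B1 = {1, 2, 5}  B2 = {1, 3, 5}  B3 = {3, 5, 6}  B4 = {0, 5, 6}  B5 = {0, 4, 5}
Tree: B1–B2, B2–B3, B3–B4, B4–B5

Every bag has size at most 3, so the width is 3 − 1 = 2 and tw(G) ≤ 2. For the lower bound, G contains the cycle 5–2–1–3–6–0–4–5, so G is not a forest; only forests have treewidth ≤ 1, hence tw(G) ≥ 2. The upper and lower bounds meet at 2, so that is the treewidth.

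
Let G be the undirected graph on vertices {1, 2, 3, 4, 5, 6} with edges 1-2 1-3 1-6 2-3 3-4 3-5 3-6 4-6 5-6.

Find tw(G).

A width-2 tree decomposition is:
Bags: B1 = {3, 4, 6}  B2 = {1, 3, 6}  B3 = {1, 2, 3}  B4 = {3, 5, 6}
Tree: B1–B2, B2–B3, B1–B4
The largest bag has 3 vertices, giving width 2; this decomposition certifies tw(G) ≤ 2. For the lower bound, the 3 vertices {1, 2, 3} are pairwise adjacent, and any tree decomposition puts a clique entirely inside one bag — forcing width ≥ 2. The upper and lower bounds meet at 2, so that is the treewidth.

2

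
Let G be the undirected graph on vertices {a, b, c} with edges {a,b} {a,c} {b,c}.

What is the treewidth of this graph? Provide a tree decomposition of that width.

Treewidth 2.
One optimal decomposition is:
Bags: B1 = {a, b, c}
Tree: (single bag)

With just one bag of size 3, the width is 3 − 1 = 2, so tw(G) ≤ 2. For the lower bound, the 3 vertices {a, b, c} are pairwise adjacent, and any tree decomposition puts a clique entirely inside one bag — forcing width ≥ 2. Therefore the treewidth is 2.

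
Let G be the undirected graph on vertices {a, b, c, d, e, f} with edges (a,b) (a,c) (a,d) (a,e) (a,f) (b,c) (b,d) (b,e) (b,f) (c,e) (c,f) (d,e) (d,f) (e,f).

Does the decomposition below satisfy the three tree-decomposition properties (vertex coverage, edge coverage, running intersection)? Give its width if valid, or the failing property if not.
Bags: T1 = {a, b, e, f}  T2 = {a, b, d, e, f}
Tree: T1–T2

A tree decomposition must satisfy three properties: every vertex lies in some bag; for every edge, both endpoints lie together in some bag; and for every vertex, the bags containing it form a connected subtree. Here vertex c appears in no bag, so the decomposition is invalid.

No — vertex c appears in no bag.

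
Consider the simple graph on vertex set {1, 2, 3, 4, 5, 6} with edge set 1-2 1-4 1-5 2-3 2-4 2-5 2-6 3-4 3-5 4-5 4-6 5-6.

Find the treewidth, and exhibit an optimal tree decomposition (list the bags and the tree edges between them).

Treewidth 3.
One such decomposition:
Bags: B1 = {1, 2, 4, 5}  B2 = {2, 3, 4, 5}  B3 = {2, 4, 5, 6}
Tree: B1–B2, B1–B3

Each bag holds 4 vertices, so the decomposition has width 3, which upper-bounds the treewidth. On the other hand G contains the 4-clique {1, 2, 4, 5}. A clique must lie in a single bag of any decomposition, so no decomposition can have width below 3. The upper and lower bounds meet at 3, so that is the treewidth.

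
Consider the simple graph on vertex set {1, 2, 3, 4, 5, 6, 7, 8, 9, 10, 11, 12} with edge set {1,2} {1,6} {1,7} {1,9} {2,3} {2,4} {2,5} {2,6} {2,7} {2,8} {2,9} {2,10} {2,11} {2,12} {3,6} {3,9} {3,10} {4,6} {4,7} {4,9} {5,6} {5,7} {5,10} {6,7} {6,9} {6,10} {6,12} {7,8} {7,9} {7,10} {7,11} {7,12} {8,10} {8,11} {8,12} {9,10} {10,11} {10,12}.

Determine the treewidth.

4

A width-4 tree decomposition is:
Bags: B1 = {2, 6, 7, 9, 10}  B2 = {2, 3, 6, 9, 10}  B3 = {2, 5, 6, 7, 10}  B4 = {2, 6, 7, 10, 12}  B5 = {2, 4, 6, 7, 9}  B6 = {2, 7, 8, 10, 12}  B7 = {1, 2, 6, 7, 9}  B8 = {2, 7, 8, 10, 11}
Tree: B1–B2, B1–B3, B3–B4, B1–B5, B4–B6, B1–B7, B6–B8
Every bag has size at most 5, so the width is 5 − 1 = 4 and tw(G) ≤ 4. For the lower bound, the 5 vertices {2, 3, 6, 9, 10} are pairwise adjacent, and any tree decomposition puts a clique entirely inside one bag — forcing width ≥ 4. Hence tw(G) = 4 exactly.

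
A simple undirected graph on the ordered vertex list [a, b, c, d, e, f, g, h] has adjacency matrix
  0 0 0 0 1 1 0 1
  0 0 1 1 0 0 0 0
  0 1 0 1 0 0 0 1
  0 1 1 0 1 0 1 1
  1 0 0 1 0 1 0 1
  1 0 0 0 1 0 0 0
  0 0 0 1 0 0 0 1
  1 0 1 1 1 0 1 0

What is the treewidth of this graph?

A width-2 tree decomposition is:
Bags: B1 = {c, d, h}  B2 = {d, e, h}  B3 = {a, e, h}  B4 = {a, e, f}  B5 = {d, g, h}  B6 = {b, c, d}
Tree: B1–B2, B2–B3, B3–B4, B2–B5, B1–B6
Each bag holds 3 vertices, so the decomposition has width 2, which upper-bounds the treewidth. For the lower bound, the 3 vertices {d, g, h} are pairwise adjacent, and any tree decomposition puts a clique entirely inside one bag — forcing width ≥ 2. Therefore the treewidth is 2.

2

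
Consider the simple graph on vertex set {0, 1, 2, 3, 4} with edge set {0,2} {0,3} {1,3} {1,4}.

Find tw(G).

1

A width-1 tree decomposition is:
Bags: B1 = {0, 2}  B2 = {0, 3}  B3 = {1, 3}  B4 = {1, 4}
Tree: B1–B2, B2–B3, B3–B4
Each bag holds 2 vertices, so the decomposition has width 1, which upper-bounds the treewidth. Since G has at least one edge (e.g. 2–0), it is not an edgeless graph, so tw(G) ≥ 1. Hence tw(G) = 1 exactly.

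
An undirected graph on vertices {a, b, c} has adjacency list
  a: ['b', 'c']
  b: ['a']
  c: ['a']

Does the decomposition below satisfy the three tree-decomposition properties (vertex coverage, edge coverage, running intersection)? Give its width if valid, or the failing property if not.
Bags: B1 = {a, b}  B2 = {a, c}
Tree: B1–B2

Yes; width 1.

Checking the three conditions: (i) the bags cover all of {a, b, c}; (ii) for each edge, some bag contains both endpoints; (iii) the bags containing any fixed vertex form a subtree. All hold, so the decomposition is valid with width 2 − 1 = 1.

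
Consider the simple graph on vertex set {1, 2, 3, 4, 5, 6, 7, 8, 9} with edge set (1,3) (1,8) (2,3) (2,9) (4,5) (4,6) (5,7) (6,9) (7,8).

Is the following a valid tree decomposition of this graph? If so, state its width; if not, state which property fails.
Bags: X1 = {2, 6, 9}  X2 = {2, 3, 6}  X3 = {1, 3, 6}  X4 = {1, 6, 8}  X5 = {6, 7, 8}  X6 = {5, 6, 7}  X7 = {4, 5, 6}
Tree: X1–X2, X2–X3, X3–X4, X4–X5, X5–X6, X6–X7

Yes; width 2.

Vertex coverage: the bags together contain {1, 2, 3, 4, 5, 6, 7, 8, 9}, the full vertex set. Edge coverage: each edge of G has both endpoints in at least one bag. Running intersection: for every vertex, the bags containing it form a connected subtree. All three properties hold, so this is a valid tree decomposition of width max|bag| − 1 = 2, and hence tw(G) ≤ 2.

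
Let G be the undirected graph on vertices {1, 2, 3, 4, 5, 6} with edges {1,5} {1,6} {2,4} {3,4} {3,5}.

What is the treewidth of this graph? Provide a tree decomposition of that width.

The largest bag has 2 vertices, giving width 1; this decomposition certifies tw(G) ≤ 1. Any graph with an edge has treewidth ≥ 1, and G has the edge 1–5. Combining the bounds, tw(G) = 1.

Treewidth 1.
One optimal decomposition is:
Bags: B1 = {1, 5}  B2 = {3, 5}  B3 = {3, 4}  B4 = {1, 6}  B5 = {2, 4}
Tree: B1–B2, B2–B3, B1–B4, B3–B5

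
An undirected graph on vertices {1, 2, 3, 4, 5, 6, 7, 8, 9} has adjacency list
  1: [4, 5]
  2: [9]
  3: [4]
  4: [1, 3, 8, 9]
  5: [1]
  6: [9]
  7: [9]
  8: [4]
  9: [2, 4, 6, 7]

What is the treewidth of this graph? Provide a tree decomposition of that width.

Treewidth 1.
One optimal decomposition is:
Bags: B1 = {7, 9}  B2 = {4, 9}  B3 = {1, 4}  B4 = {3, 4}  B5 = {1, 5}  B6 = {4, 8}  B7 = {6, 9}  B8 = {2, 9}
Tree: B1–B2, B2–B3, B3–B4, B3–B5, B3–B6, B1–B7, B2–B8

Each bag holds 2 vertices, so the decomposition has width 1, which upper-bounds the treewidth. Since G has at least one edge (e.g. 9–7), it is not an edgeless graph, so tw(G) ≥ 1. The upper and lower bounds meet at 1, so that is the treewidth.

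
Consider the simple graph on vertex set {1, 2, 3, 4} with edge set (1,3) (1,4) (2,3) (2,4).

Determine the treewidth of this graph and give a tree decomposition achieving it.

Treewidth 2.
One optimal decomposition is:
Bags: B1 = {1, 2, 4}  B2 = {1, 2, 3}
Tree: B1–B2

Every bag has size at most 3, so the width is 3 − 1 = 2 and tw(G) ≤ 2. Since 2–4–1–3–2 is a cycle in G, G is not acyclic. Forests are exactly the graphs of treewidth ≤ 1, so tw(G) ≥ 2. Therefore the treewidth is 2.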